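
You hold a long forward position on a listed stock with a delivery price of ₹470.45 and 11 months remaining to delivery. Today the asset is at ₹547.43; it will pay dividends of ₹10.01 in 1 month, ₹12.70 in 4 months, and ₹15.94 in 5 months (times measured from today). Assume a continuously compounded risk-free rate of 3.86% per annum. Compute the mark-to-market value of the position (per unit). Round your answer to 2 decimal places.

₹55.13

PV(remaining dividends) I = 10.01·e^(−0.0386·1/12) + 12.70·e^(−0.0386·4/12) + 15.94·e^(−0.0386·5/12) = 38.2012
Current forward F = (S − I)·e^(rT) = (547.43 − 38.2012)·e^(0.0386·11/12) = 509.2288 × 1.036017 = 527.5697
Value (long) = (F − K)·e^(−rT) = (527.5697 − 470.45) × 0.965235 = 55.1339
Value = ₹55.13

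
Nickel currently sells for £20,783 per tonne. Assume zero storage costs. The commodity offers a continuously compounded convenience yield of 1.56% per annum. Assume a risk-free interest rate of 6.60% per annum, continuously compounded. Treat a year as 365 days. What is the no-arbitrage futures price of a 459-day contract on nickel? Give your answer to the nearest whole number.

Net carry = r + u − y = 0.0660 + 0.0000 − 0.0156 = 0.0504
F = S·e^((r+u−y)T) = 20783 · e^(0.0504 × 459/365) = 20783 · e^0.063380
= 20783 × 1.065432 = £22,143 per tonne

£22,143 per tonne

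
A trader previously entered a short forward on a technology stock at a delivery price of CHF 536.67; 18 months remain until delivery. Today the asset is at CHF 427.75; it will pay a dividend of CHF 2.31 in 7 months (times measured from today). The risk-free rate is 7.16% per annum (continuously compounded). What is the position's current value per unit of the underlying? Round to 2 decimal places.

PV(remaining dividends) I = 2.31·e^(−0.0716·7/12) = 2.2155
Current forward F = (S − I)·e^(rT) = (427.75 − 2.2155)·e^(0.0716·18/12) = 425.5345 × 1.113380 = 473.7816
Value (long) = (F − K)·e^(−rT) = (473.7816 − 536.67) × 0.898166 = -56.4842
Short position value = −(long value) = CHF 56.48

CHF 56.48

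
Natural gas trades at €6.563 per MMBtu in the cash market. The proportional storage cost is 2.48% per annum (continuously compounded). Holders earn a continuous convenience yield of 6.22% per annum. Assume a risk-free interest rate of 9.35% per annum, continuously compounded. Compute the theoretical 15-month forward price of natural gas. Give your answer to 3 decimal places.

Net carry = r + u − y = 0.0935 + 0.0248 − 0.0622 = 0.0561
F = S·e^((r+u−y)T) = 6.563 · e^(0.0561 × 15/12) = 6.563 · e^0.070125
= 6.563 × 1.072642 = €7.040 per MMBtu

€7.040 per MMBtu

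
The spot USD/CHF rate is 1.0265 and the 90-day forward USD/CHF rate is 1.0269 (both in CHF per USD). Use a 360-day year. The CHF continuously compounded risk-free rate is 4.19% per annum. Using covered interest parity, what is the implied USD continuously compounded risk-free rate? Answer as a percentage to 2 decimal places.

4.03%

F = S·e^((r_CHF − r_USD)T) ⇒ r_USD = r_CHF − ln(F/S)/T
ln(1.0269/1.0265) = 0.000390; /(90/360) = 0.001560
r_USD = 0.0419 − 0.001560 = 0.040340
r_USD = 4.03%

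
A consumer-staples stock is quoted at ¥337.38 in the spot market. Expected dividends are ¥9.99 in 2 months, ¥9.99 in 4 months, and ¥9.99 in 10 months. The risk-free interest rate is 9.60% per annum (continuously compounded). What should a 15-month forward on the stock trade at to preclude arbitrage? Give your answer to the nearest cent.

¥348.00

PV(dividends) I = 9.99·e^(−0.0960·2/12) + 9.99·e^(−0.0960·4/12) + 9.99·e^(−0.0960·10/12)
I = 9.8314 + 9.6754 + 9.2219 = 28.7287
F = (S − I)·e^(rT) = (337.38 − 28.7287) · e^(0.0960·15/12)
= 308.6513 · e^0.120000 = 308.6513 × 1.127497 = ¥348.00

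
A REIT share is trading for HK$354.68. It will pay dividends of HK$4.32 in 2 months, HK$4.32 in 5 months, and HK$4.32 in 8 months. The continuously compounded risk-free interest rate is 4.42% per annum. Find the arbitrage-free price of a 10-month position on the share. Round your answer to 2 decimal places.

PV(dividends) I = 4.32·e^(−0.0442·2/12) + 4.32·e^(−0.0442·5/12) + 4.32·e^(−0.0442·8/12)
I = 4.2883 + 4.2412 + 4.1946 = 12.7241
F = (S − I)·e^(rT) = (354.68 − 12.7241) · e^(0.0442·10/12)
= 341.9559 · e^0.036833 = 341.9559 × 1.037520 = HK$354.79

HK$354.79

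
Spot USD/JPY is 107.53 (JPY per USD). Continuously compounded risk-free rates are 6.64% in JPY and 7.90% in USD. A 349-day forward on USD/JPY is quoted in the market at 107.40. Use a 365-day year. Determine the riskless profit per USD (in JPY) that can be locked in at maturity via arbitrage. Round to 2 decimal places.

1.16 per USD (in JPY)

Fair forward: F* = S·e^(carry·T), with carry = (r_JPY − r_USD) = 0.0664 − 0.0790 = -0.0126
F* = 107.53 · e^(-0.0126 × 349/365) = 107.53 · e^-0.012048 = 107.53 × 0.988024 = 106.2422
Market 107.40 > fair 106.2422: forward overpriced → cash-and-carry (buy spot, short the forward).
At maturity, profit = |F_mkt − F*| = |107.40 − 106.2422| = 1.16 per USD (in JPY)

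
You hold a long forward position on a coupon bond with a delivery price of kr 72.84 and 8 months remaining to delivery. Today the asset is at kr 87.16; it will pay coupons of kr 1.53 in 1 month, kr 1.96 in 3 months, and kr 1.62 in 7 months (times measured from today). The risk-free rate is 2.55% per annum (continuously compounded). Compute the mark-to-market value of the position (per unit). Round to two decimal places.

kr 10.48

PV(remaining coupons) I = 1.53·e^(−0.0255·1/12) + 1.96·e^(−0.0255·3/12) + 1.62·e^(−0.0255·7/12) = 5.0704
Current forward F = (S − I)·e^(rT) = (87.16 − 5.0704)·e^(0.0255·8/12) = 82.0896 × 1.017145 = 83.4970
Value (long) = (F − K)·e^(−rT) = (83.4970 − 72.84) × 0.983144 = 10.4774
Value = kr 10.48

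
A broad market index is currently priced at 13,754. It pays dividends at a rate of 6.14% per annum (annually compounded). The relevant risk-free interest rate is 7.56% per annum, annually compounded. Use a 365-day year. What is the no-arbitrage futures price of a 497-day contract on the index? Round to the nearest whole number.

F = S · (1+r)^T / (1+q)^T
= 13754 × 1.104326 / 1.084521 = 13754 × 1.018262
F = 14,005

14,005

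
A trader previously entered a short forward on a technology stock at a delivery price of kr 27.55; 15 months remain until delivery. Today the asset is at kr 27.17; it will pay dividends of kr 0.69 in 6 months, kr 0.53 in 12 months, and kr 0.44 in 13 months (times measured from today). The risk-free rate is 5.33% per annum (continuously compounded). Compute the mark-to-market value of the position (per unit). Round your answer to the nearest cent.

kr 0.19

PV(remaining dividends) I = 0.69·e^(−0.0533·6/12) + 0.53·e^(−0.0533·12/12) + 0.44·e^(−0.0533·13/12) = 1.5897
Current forward F = (S − I)·e^(rT) = (27.17 − 1.5897)·e^(0.0533·15/12) = 25.5803 × 1.068895 = 27.3427
Value (long) = (F − K)·e^(−rT) = (27.3427 − 27.55) × 0.935546 = -0.1939
Short position value = −(long value) = kr 0.19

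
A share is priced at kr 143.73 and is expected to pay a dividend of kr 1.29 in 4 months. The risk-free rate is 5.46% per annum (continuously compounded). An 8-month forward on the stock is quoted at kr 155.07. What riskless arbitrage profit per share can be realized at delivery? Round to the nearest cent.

PV(dividends) I = 1.29·e^(−0.0546·4/12) = 1.2667
Fair forward F* = (S − I)·e^(rT) = (143.73 − 1.2667)·e^0.036400 = 142.4633 × 1.037071 = 147.7446
Market kr 155.07 > fair 147.7446: forward overpriced → cash-and-carry (borrow at r, buy the stock and collect the dividends, short the forward).
Profit at T = |F_mkt − F*| = |155.07 − 147.7446| = kr 7.33 per share

kr 7.33 per share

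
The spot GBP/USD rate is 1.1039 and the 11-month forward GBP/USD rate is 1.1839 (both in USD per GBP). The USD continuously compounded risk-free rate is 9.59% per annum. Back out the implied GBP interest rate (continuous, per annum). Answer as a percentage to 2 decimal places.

1.96%

F = S·e^((r_USD − r_GBP)T) ⇒ r_GBP = r_USD − ln(F/S)/T
ln(1.1839/1.1039) = 0.069965; /(11/12) = 0.076325
r_GBP = 0.0959 − 0.076325 = 0.019575
r_GBP = 1.96%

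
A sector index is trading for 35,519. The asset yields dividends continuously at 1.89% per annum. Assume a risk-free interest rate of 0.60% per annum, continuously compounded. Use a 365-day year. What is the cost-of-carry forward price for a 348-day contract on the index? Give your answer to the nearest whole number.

35,085

F = S·e^((r − q)T) = 35519 · e^((0.0060 − 0.0189) × 348/365)
= 35519 · e^-0.012299 = 35519 × 0.987776
F = 35,085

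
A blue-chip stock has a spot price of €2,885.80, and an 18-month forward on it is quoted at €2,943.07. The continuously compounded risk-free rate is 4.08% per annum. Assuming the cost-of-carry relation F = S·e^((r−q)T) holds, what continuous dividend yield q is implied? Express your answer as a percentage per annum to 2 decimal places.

2.77%

From F = S·e^((r−q)T): (r − q) = ln(F/S)/T
ln(2943.07/2885.80) = ln(1.019845) = 0.019651
(r − q) = 0.019651 / (18/12) = 0.013101
q = r − ln(F/S)/T = 0.0408 − 0.013101 = 0.027699
q = 2.77%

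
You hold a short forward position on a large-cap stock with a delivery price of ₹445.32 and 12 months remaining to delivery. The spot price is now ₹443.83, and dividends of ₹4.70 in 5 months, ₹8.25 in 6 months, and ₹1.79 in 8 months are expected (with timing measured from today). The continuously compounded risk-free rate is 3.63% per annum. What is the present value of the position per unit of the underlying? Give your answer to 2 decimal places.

₹0.09

PV(remaining dividends) I = 4.70·e^(−0.0363·5/12) + 8.25·e^(−0.0363·6/12) + 1.79·e^(−0.0363·8/12) = 14.4783
Current forward F = (S − I)·e^(rT) = (443.83 − 14.4783)·e^(0.0363·12/12) = 429.3517 × 1.036967 = 445.2235
Value (long) = (F − K)·e^(−rT) = (445.2235 − 445.32) × 0.964351 = -0.0931
Short position value = −(long value) = ₹0.09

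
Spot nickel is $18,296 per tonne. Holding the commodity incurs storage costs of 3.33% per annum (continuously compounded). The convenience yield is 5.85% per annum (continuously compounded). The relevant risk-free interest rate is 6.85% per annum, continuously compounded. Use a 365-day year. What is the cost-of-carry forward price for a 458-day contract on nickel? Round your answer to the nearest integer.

Net carry = r + u − y = 0.0685 + 0.0333 − 0.0585 = 0.0433
F = S·e^((r+u−y)T) = 18296 · e^(0.0433 × 458/365) = 18296 · e^0.054333
= 18296 × 1.055836 = $19,318 per tonne

$19,318 per tonne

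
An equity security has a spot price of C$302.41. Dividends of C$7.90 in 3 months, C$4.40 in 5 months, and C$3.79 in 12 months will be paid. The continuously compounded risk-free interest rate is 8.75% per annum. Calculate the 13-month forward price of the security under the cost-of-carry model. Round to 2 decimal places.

PV(dividends) I = 7.90·e^(−0.0875·3/12) + 4.40·e^(−0.0875·5/12) + 3.79·e^(−0.0875·12/12)
I = 7.7291 + 4.2425 + 3.4725 = 15.4441
F = (S − I)·e^(rT) = (302.41 − 15.4441) · e^(0.0875·13/12)
= 286.9659 · e^0.094792 = 286.9659 × 1.099430 = C$315.50

C$315.50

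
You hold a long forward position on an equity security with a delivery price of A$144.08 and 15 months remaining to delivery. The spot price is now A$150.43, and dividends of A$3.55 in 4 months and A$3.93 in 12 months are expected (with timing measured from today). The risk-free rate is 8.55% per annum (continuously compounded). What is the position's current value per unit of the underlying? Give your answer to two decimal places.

PV(remaining dividends) I = 3.55·e^(−0.0855·4/12) + 3.93·e^(−0.0855·12/12) = 7.0582
Current forward F = (S − I)·e^(rT) = (150.43 − 7.0582)·e^(0.0855·15/12) = 143.3718 × 1.112795 = 159.5434
Value (long) = (F − K)·e^(−rT) = (159.5434 − 144.08) × 0.898638 = 13.8960
Value = A$13.90

A$13.90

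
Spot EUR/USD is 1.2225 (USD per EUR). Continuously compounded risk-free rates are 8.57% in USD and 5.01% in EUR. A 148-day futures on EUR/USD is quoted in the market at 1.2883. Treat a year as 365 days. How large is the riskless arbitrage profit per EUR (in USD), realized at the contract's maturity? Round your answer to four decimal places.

Fair futures: F* = S·e^(carry·T), with carry = (r_USD − r_EUR) = 0.0857 − 0.0501 = 0.0356
F* = 1.2225 · e^(0.0356 × 148/365) = 1.2225 · e^0.014435 = 1.2225 × 1.014540 = 1.2403
Market 1.2883 > fair 1.2403: forward overpriced → cash-and-carry (buy spot, short the forward).
At maturity, profit = |F_mkt − F*| = |1.2883 − 1.2403| = 0.0480 per EUR (in USD)

0.0480 per EUR (in USD)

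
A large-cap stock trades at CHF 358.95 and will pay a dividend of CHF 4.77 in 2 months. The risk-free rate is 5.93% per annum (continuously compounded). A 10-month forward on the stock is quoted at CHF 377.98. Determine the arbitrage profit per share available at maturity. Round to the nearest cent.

PV(dividends) I = 4.77·e^(−0.0593·2/12) = 4.7231
Fair forward F* = (S − I)·e^(rT) = (358.95 − 4.7231)·e^0.049417 = 354.2269 × 1.050658 = 372.1713
Market CHF 377.98 > fair 372.1713: forward overpriced → cash-and-carry (borrow at r, buy the stock and collect the dividends, short the forward).
Profit at T = |F_mkt − F*| = |377.98 − 372.1713| = CHF 5.81 per share

CHF 5.81 per share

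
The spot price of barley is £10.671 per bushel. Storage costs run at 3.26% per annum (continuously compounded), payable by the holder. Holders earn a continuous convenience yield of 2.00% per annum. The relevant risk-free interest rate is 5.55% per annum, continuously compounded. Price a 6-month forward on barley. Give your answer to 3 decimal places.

£11.041 per bushel

Net carry = r + u − y = 0.0555 + 0.0326 − 0.0200 = 0.0681
F = S·e^((r+u−y)T) = 10.671 · e^(0.0681 × 6/12) = 10.671 · e^0.034050
= 10.671 × 1.034636 = £11.041 per bushel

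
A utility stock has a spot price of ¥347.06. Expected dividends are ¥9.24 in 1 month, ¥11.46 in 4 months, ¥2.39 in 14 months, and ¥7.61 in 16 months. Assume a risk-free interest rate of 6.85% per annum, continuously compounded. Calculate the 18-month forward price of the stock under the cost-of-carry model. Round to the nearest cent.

PV(dividends) I = 9.24·e^(−0.0685·1/12) + 11.46·e^(−0.0685·4/12) + 2.39·e^(−0.0685·14/12) + 7.61·e^(−0.0685·16/12)
I = 9.1874 + 11.2013 + 2.2064 + 6.9457 = 29.5408
F = (S − I)·e^(rT) = (347.06 − 29.5408) · e^(0.0685·18/12)
= 317.5192 · e^0.102750 = 317.5192 × 1.108214 = ¥351.88

¥351.88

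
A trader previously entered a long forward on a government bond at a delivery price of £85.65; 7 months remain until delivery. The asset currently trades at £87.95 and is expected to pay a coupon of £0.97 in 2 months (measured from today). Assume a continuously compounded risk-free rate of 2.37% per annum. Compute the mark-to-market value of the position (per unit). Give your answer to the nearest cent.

£2.51

PV(remaining coupons) I = 0.97·e^(−0.0237·2/12) = 0.9662
Current forward F = (S − I)·e^(rT) = (87.95 − 0.9662)·e^(0.0237·7/12) = 86.9838 × 1.013921 = 88.1947
Value (long) = (F − K)·e^(−rT) = (88.1947 − 85.65) × 0.986270 = 2.5098
Value = £2.51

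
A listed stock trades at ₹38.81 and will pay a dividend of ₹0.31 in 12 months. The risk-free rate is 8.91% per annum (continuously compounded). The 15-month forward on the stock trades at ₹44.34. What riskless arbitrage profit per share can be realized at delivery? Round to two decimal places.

PV(dividends) I = 0.31·e^(−0.0891·12/12) = 0.2836
Fair forward F* = (S − I)·e^(rT) = (38.81 − 0.2836)·e^0.111375 = 38.5264 × 1.117814 = 43.0653
Market ₹44.34 > fair 43.0653: forward overpriced → cash-and-carry (borrow at r, buy the stock and collect the dividends, short the forward).
Profit at T = |F_mkt − F*| = |44.34 − 43.0653| = ₹1.27 per share

₹1.27 per share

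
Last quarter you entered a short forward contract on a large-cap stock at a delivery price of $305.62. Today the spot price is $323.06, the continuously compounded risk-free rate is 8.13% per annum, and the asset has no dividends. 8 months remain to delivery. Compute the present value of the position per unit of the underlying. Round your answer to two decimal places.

-$33.56

Current fair forward for the remaining 8 months: F = S·e^(r·T), r = 0.0813
F = 323.06 · e^(0.0813 × 8/12) = 323.06 × 1.055696 = 341.0531
Value of long forward = (F − K)·e^(−rT) = (341.0531 − 305.62) · e^(−0.0813·8/12)
= 35.4331 × 0.947243 = 33.56
Short position value = −(long value) = -$33.56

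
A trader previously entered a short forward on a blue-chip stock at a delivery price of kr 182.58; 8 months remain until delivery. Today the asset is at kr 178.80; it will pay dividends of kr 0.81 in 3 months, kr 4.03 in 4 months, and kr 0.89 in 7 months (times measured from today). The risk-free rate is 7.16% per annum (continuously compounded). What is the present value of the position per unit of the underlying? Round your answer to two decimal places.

PV(remaining dividends) I = 0.81·e^(−0.0716·3/12) + 4.03·e^(−0.0716·4/12) + 0.89·e^(−0.0716·7/12) = 5.5842
Current forward F = (S − I)·e^(rT) = (178.80 − 5.5842)·e^(0.0716·8/12) = 173.2158 × 1.048891 = 181.6845
Value (long) = (F − K)·e^(−rT) = (181.6845 − 182.58) × 0.953388 = -0.8538
Short position value = −(long value) = kr 0.85

kr 0.85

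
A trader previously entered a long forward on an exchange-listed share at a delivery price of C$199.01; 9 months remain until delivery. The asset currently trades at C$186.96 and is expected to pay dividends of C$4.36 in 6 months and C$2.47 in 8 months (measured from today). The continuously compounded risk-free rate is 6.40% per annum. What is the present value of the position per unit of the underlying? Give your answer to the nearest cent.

-C$9.31

PV(remaining dividends) I = 4.36·e^(−0.0640·6/12) + 2.47·e^(−0.0640·8/12) = 6.5895
Current forward F = (S − I)·e^(rT) = (186.96 − 6.5895)·e^(0.0640·9/12) = 180.3705 × 1.049171 = 189.2395
Value (long) = (F − K)·e^(−rT) = (189.2395 − 199.01) × 0.953134 = -9.3126
Value = -C$9.31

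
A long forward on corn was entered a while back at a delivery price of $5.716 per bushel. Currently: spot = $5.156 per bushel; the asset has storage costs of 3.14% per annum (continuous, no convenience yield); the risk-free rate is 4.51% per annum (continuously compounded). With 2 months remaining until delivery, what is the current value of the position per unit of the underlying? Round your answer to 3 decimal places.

-$0.490 per bushel

Current fair forward for the remaining 2 months: F = S·e^((r + u)·T), (r + u) = 0.0451 + 0.0314 = 0.0765
F = 5.156 · e^(0.0765 × 2/12) = 5.156 × 1.012832 = 5.2222
Value of long forward = (F − K)·e^(−rT) = (5.2222 − 5.716) · e^(−0.0451·2/12)
= -0.4938 × 0.992512 = -0.490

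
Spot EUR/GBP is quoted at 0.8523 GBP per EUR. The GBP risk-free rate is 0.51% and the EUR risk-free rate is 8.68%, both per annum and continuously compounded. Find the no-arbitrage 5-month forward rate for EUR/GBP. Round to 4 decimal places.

0.8238

F = S·e^((r_GBP − r_EUR)T) = 0.8523 · e^((0.0051 − 0.0868) × 5/12)
= 0.8523 · e^-0.034042 = 0.8523 × 0.966531
F = 0.8238 GBP per EUR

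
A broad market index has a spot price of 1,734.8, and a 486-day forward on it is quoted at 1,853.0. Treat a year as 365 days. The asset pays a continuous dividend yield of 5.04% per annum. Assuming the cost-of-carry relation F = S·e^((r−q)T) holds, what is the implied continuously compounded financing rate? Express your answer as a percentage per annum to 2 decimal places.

From F = S·e^((r−q)T): (r − q) = ln(F/S)/T
ln(1853.0/1734.8) = ln(1.068135) = 0.065914
(r − q) = 0.065914 / (486/365) = 0.049503
r = ln(F/S)/T + q = 0.049503 + 0.0504 = 0.099903
r = 9.99%

9.99%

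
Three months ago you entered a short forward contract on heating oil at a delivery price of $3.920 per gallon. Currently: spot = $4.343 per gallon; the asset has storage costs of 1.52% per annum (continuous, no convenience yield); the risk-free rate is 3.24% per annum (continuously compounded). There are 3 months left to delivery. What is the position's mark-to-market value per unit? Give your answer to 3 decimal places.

Current fair forward for the remaining 3 months: F = S·e^((r + u)·T), (r + u) = 0.0324 + 0.0152 = 0.0476
F = 4.343 · e^(0.0476 × 3/12) = 4.343 × 1.011971 = 4.3950
Value of long forward = (F − K)·e^(−rT) = (4.3950 − 3.920) · e^(−0.0324·3/12)
= 0.4750 × 0.991933 = 0.471
Short position value = −(long value) = -$0.471

-$0.471 per gallon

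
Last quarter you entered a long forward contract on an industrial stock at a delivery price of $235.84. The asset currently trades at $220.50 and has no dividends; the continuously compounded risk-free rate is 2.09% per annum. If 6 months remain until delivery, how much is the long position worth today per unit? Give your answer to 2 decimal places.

-$12.89

Current fair forward for the remaining 6 months: F = S·e^(r·T), r = 0.0209
F = 220.50 · e^(0.0209 × 6/12) = 220.50 × 1.010505 = 222.8164
Value of long forward = (F − K)·e^(−rT) = (222.8164 − 235.84) · e^(−0.0209·6/12)
= -13.0236 × 0.989604 = -12.89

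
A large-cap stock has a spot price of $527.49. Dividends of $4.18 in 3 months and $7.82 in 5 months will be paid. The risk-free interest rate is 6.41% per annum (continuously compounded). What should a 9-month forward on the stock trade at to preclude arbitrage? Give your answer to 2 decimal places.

PV(dividends) I = 4.18·e^(−0.0641·3/12) + 7.82·e^(−0.0641·5/12)
I = 4.1135 + 7.6139 = 11.7274
F = (S − I)·e^(rT) = (527.49 − 11.7274) · e^(0.0641·9/12)
= 515.7626 · e^0.048075 = 515.7626 × 1.049249 = $541.16

$541.16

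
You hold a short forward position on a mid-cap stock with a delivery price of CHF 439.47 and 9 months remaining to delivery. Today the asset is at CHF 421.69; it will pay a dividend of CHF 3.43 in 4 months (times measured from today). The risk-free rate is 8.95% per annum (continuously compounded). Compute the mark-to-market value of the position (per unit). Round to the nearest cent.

-CHF 7.42

PV(remaining dividends) I = 3.43·e^(−0.0895·4/12) = 3.3292
Current forward F = (S − I)·e^(rT) = (421.69 − 3.3292)·e^(0.0895·9/12) = 418.3608 × 1.069429 = 447.4072
Value (long) = (F − K)·e^(−rT) = (447.4072 − 439.47) × 0.935078 = 7.4219
Short position value = −(long value) = -CHF 7.42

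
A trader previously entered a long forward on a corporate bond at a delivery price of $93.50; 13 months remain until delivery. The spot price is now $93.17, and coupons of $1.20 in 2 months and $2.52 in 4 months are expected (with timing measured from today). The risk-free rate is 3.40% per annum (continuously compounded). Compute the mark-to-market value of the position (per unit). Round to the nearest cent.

-$0.63

PV(remaining coupons) I = 1.20·e^(−0.0340·2/12) + 2.52·e^(−0.0340·4/12) = 3.6848
Current forward F = (S − I)·e^(rT) = (93.17 − 3.6848)·e^(0.0340·13/12) = 89.4852 × 1.037520 = 92.8427
Value (long) = (F − K)·e^(−rT) = (92.8427 − 93.50) × 0.963837 = -0.6335
Value = -$0.63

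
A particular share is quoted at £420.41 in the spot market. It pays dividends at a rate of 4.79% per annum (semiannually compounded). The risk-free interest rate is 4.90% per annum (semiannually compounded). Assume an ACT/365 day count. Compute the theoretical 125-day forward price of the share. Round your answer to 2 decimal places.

£420.56

F = S · (1+r/2)^(2T) / (1+q/2)^(2T)
= 420.41 × 1.016717 / 1.016343 = 420.41 × 1.000368
F = £420.56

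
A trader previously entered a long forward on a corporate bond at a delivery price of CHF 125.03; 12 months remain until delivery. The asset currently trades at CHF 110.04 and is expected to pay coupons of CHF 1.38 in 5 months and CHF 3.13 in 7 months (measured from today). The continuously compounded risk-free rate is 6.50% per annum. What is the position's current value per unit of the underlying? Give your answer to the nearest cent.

-CHF 11.48

PV(remaining coupons) I = 1.38·e^(−0.0650·5/12) + 3.13·e^(−0.0650·7/12) = 4.3567
Current forward F = (S − I)·e^(rT) = (110.04 − 4.3567)·e^(0.0650·12/12) = 105.6833 × 1.067159 = 112.7809
Value (long) = (F − K)·e^(−rT) = (112.7809 − 125.03) × 0.937067 = -11.4782
Value = -CHF 11.48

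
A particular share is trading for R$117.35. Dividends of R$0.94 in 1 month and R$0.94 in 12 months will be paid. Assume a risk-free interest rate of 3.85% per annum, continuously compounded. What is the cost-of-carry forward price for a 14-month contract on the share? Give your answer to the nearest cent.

PV(dividends) I = 0.94·e^(−0.0385·1/12) + 0.94·e^(−0.0385·12/12)
I = 0.9370 + 0.9045 = 1.8415
F = (S − I)·e^(rT) = (117.35 − 1.8415) · e^(0.0385·14/12)
= 115.5085 · e^0.044917 = 115.5085 × 1.045941 = R$120.82

R$120.82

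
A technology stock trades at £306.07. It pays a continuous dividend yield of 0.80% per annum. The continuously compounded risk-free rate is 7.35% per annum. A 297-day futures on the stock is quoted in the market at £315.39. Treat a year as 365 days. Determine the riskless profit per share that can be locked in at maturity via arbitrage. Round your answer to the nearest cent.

£7.44 per share

Fair futures: F* = S·e^(carry·T), with carry = (r − q) = 0.0735 − 0.0080 = 0.0655
F* = 306.07 · e^(0.0655 × 297/365) = 306.07 · e^0.053297 = 306.07 × 1.054743 = £322.8252
Market £315.39 < fair £322.8252: forward underpriced → reverse cash-and-carry (short spot, go long the forward).
At maturity, profit = |F_mkt − F*| = |315.39 − 322.8252| = £7.44 per share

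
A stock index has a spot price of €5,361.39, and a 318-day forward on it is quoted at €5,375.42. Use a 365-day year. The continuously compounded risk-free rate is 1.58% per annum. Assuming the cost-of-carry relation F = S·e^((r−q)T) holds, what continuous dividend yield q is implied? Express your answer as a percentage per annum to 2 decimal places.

From F = S·e^((r−q)T): (r − q) = ln(F/S)/T
ln(5375.42/5361.39) = ln(1.002617) = 0.002614
(r − q) = 0.002614 / (318/365) = 0.003000
q = r − ln(F/S)/T = 0.0158 − 0.003000 = 0.012800
q = 1.28%

1.28%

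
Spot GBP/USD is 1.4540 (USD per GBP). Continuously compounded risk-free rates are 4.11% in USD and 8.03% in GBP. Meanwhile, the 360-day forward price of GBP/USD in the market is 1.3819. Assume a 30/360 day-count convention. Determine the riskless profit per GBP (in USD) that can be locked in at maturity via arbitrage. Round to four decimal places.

0.0162 per GBP (in USD)

Fair forward: F* = S·e^(carry·T), with carry = (r_USD − r_GBP) = 0.0411 − 0.0803 = -0.0392
F* = 1.4540 · e^(-0.0392 × 360/360) = 1.4540 · e^-0.039200 = 1.4540 × 0.961558 = 1.3981
Market 1.3819 < fair 1.3981: forward underpriced → reverse cash-and-carry (short spot, go long the forward).
At maturity, profit = |F_mkt − F*| = |1.3819 − 1.3981| = 0.0162 per GBP (in USD)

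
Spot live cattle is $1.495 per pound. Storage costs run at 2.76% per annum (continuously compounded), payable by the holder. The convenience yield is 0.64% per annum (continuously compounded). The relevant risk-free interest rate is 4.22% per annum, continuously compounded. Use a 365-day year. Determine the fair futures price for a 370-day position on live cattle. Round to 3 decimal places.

$1.594 per pound

Net carry = r + u − y = 0.0422 + 0.0276 − 0.0064 = 0.0634
F = S·e^((r+u−y)T) = 1.495 · e^(0.0634 × 370/365) = 1.495 · e^0.064268
= 1.495 × 1.066378 = $1.594 per pound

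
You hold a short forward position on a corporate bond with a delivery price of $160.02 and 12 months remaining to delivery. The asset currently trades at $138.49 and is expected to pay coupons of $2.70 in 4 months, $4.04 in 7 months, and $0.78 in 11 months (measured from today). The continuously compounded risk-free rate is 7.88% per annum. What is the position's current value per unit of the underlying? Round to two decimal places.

$16.62

PV(remaining coupons) I = 2.70·e^(−0.0788·4/12) + 4.04·e^(−0.0788·7/12) + 0.78·e^(−0.0788·11/12) = 7.2141
Current forward F = (S − I)·e^(rT) = (138.49 − 7.2141)·e^(0.0788·12/12) = 131.2759 × 1.081988 = 142.0389
Value (long) = (F − K)·e^(−rT) = (142.0389 − 160.02) × 0.924225 = -16.6186
Short position value = −(long value) = $16.62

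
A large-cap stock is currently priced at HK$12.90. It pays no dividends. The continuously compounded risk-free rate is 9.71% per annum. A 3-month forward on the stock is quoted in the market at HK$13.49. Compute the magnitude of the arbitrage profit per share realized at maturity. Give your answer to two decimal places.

Fair forward: F* = S·e^(carry·T), with carry = r = 0.0971
F* = 12.90 · e^(0.0971 × 3/12) = 12.90 · e^0.024275 = 12.90 × 1.024572 = HK$13.2170
Market HK$13.49 > fair HK$13.2170: forward overpriced → cash-and-carry (buy spot, short the forward).
At maturity, profit = |F_mkt − F*| = |13.49 − 13.2170| = HK$0.27 per share

HK$0.27 per share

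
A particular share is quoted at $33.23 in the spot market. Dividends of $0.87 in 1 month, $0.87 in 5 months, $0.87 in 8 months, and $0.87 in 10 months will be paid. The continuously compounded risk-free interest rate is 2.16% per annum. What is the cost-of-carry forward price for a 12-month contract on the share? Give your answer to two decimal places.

PV(dividends) I = 0.87·e^(−0.0216·1/12) + 0.87·e^(−0.0216·5/12) + 0.87·e^(−0.0216·8/12) + 0.87·e^(−0.0216·10/12)
I = 0.8684 + 0.8622 + 0.8576 + 0.8545 = 3.4427
F = (S − I)·e^(rT) = (33.23 − 3.4427) · e^(0.0216·12/12)
= 29.7873 · e^0.021600 = 29.7873 × 1.021835 = $30.44

$30.44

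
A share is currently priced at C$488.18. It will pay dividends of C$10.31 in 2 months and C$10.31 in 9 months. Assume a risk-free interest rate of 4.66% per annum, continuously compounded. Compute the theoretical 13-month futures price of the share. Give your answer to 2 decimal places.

PV(dividends) I = 10.31·e^(−0.0466·2/12) + 10.31·e^(−0.0466·9/12)
I = 10.2302 + 9.9559 = 20.1861
F = (S − I)·e^(rT) = (488.18 − 20.1861) · e^(0.0466·13/12)
= 467.9939 · e^0.050483 = 467.9939 × 1.051779 = C$492.23

C$492.23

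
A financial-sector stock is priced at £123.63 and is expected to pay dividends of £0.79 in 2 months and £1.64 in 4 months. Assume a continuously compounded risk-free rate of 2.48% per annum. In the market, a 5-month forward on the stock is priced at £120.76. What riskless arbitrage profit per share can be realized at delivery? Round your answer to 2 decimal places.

PV(dividends) I = 0.79·e^(−0.0248·2/12) + 1.64·e^(−0.0248·4/12) = 2.4132
Fair forward F* = (S − I)·e^(rT) = (123.63 − 2.4132)·e^0.010333 = 121.2168 × 1.010387 = 122.4759
Market £120.76 < fair 122.4759: forward underpriced → reverse cash-and-carry (short the stock, invest proceeds at r, pay the dividends, go long the forward).
Profit at T = |F_mkt − F*| = |120.76 − 122.4759| = £1.72 per share

£1.72 per share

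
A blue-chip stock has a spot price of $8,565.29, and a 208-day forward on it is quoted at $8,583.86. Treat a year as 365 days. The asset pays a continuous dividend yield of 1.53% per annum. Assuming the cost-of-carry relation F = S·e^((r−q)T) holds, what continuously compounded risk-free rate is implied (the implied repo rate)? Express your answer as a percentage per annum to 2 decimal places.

1.91%

From F = S·e^((r−q)T): (r − q) = ln(F/S)/T
ln(8583.86/8565.29) = ln(1.002168) = 0.002166
(r − q) = 0.002166 / (208/365) = 0.003801
r = ln(F/S)/T + q = 0.003801 + 0.0153 = 0.019101
r = 1.91%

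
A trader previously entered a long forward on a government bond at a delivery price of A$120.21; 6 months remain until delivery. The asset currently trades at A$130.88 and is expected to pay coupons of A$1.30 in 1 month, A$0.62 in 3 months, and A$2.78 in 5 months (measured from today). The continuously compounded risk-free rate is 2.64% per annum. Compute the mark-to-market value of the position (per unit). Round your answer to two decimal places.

PV(remaining coupons) I = 1.30·e^(−0.0264·1/12) + 0.62·e^(−0.0264·3/12) + 2.78·e^(−0.0264·5/12) = 4.6627
Current forward F = (S − I)·e^(rT) = (130.88 − 4.6627)·e^(0.0264·6/12) = 126.2173 × 1.013288 = 127.8945
Value (long) = (F − K)·e^(−rT) = (127.8945 − 120.21) × 0.986887 = 7.5837
Value = A$7.58

A$7.58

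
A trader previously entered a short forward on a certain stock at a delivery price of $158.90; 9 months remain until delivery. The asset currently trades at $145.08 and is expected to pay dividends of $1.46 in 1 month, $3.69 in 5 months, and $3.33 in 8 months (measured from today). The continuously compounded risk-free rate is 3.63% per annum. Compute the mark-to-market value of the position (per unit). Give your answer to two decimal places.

$17.89

PV(remaining dividends) I = 1.46·e^(−0.0363·1/12) + 3.69·e^(−0.0363·5/12) + 3.33·e^(−0.0363·8/12) = 8.3406
Current forward F = (S − I)·e^(rT) = (145.08 − 8.3406)·e^(0.0363·9/12) = 136.7394 × 1.027599 = 140.5133
Value (long) = (F − K)·e^(−rT) = (140.5133 − 158.90) × 0.973142 = -17.8929
Short position value = −(long value) = $17.89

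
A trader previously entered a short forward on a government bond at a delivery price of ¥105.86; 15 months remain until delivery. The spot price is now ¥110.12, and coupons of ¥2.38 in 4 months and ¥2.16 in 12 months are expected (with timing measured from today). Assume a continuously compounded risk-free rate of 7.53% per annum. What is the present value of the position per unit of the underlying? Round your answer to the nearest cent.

-¥9.45

PV(remaining coupons) I = 2.38·e^(−0.0753·4/12) + 2.16·e^(−0.0753·12/12) = 4.3243
Current forward F = (S − I)·e^(rT) = (110.12 − 4.3243)·e^(0.0753·15/12) = 105.7957 × 1.098697 = 116.2374
Value (long) = (F − K)·e^(−rT) = (116.2374 − 105.86) × 0.910169 = 9.4452
Short position value = −(long value) = -¥9.45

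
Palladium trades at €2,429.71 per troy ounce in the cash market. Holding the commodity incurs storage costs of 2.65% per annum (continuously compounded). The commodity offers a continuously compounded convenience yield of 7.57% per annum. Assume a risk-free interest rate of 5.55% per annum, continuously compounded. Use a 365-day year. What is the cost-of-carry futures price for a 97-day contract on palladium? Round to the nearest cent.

Net carry = r + u − y = 0.0555 + 0.0265 − 0.0757 = 0.0063
F = S·e^((r+u−y)T) = 2429.71 · e^(0.0063 × 97/365) = 2429.71 · e^0.00167425
= 2429.71 × 1.00167565 = €2,433.78 per troy ounce

€2,433.78 per troy ounce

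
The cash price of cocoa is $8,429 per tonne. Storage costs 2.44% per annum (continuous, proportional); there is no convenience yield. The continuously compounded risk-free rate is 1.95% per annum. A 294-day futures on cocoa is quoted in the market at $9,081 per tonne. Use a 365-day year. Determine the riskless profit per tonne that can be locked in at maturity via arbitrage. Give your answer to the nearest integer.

$349 per tonne

Fair futures: F* = S·e^(carry·T), with carry = (r + u) = 0.0195 + 0.0244 = 0.0439
F* = 8429 · e^(0.0439 × 294/365) = 8429 · e^0.035361 = 8429 × 1.035994 = $8732.3934
Market $9081 > fair $8732.3934: forward overpriced → cash-and-carry (buy spot, short the forward).
At maturity, profit = |F_mkt − F*| = |9081 − 8732.3934| = $349 per tonne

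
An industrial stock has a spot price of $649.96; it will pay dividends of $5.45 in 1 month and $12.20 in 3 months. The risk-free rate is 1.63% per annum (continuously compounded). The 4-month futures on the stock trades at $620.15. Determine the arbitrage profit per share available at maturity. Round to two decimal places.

$15.66 per share

PV(dividends) I = 5.45·e^(−0.0163·1/12) + 12.20·e^(−0.0163·3/12) = 17.5930
Fair futures F* = (S − I)·e^(rT) = (649.96 − 17.5930)·e^0.005433 = 632.3670 × 1.005448 = 635.8121
Market $620.15 < fair 635.8121: forward underpriced → reverse cash-and-carry (short the stock, invest proceeds at r, pay the dividends, go long the forward).
Profit at T = |F_mkt − F*| = |620.15 − 635.8121| = $15.66 per share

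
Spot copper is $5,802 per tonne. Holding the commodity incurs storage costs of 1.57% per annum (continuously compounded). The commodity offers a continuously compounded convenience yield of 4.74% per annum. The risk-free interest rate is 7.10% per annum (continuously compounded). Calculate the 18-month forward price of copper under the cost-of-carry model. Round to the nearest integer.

$6,154 per tonne

Net carry = r + u − y = 0.0710 + 0.0157 − 0.0474 = 0.0393
F = S·e^((r+u−y)T) = 5802 · e^(0.0393 × 18/12) = 5802 · e^0.058950
= 5802 × 1.060722 = $6,154 per tonne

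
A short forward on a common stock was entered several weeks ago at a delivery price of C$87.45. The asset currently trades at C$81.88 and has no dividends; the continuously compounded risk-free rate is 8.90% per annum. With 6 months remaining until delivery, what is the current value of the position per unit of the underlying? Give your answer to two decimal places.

Current fair forward for the remaining 6 months: F = S·e^(r·T), r = 0.0890
F = 81.88 · e^(0.0890 × 6/12) = 81.88 × 1.045505 = 85.6059
Value of long forward = (F − K)·e^(−rT) = (85.6059 − 87.45) · e^(−0.0890·6/12)
= -1.8441 × 0.956476 = -1.76
Short position value = −(long value) = C$1.76

C$1.76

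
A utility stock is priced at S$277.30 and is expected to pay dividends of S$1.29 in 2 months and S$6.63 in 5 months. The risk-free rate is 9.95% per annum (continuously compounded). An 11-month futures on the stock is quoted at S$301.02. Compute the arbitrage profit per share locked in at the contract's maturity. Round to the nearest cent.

S$5.60 per share

PV(dividends) I = 1.29·e^(−0.0995·2/12) + 6.63·e^(−0.0995·5/12) = 7.6295
Fair futures F* = (S − I)·e^(rT) = (277.30 − 7.6295)·e^0.091208 = 269.6705 × 1.095497 = 295.4232
Market S$301.02 > fair 295.4232: forward overpriced → cash-and-carry (borrow at r, buy the stock and collect the dividends, short the forward).
Profit at T = |F_mkt − F*| = |301.02 − 295.4232| = S$5.60 per share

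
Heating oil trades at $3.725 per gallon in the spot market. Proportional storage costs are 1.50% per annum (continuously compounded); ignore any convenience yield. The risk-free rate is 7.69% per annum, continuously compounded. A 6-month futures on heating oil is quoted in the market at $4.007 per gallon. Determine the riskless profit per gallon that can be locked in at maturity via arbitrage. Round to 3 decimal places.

$0.107 per gallon

Fair futures: F* = S·e^(carry·T), with carry = (r + u) = 0.0769 + 0.0150 = 0.0919
F* = 3.725 · e^(0.0919 × 6/12) = 3.725 · e^0.045950 = 3.725 × 1.047022 = $3.9002
Market $4.007 > fair $3.9002: forward overpriced → cash-and-carry (buy spot, short the forward).
At maturity, profit = |F_mkt − F*| = |4.007 − 3.9002| = $0.107 per gallon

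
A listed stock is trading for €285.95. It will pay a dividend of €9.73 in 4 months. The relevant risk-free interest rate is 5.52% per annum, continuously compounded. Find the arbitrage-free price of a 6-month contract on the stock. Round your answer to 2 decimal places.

€284.13

PV(dividends) I = 9.73·e^(−0.0552·4/12)
I = 9.5526
F = (S − I)·e^(rT) = (285.95 − 9.5526) · e^(0.0552·6/12)
= 276.3974 · e^0.027600 = 276.3974 × 1.027984 = €284.13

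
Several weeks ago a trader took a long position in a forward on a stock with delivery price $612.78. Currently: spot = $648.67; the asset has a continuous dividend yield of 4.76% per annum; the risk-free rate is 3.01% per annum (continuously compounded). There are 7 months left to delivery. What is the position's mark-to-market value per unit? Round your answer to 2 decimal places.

Current fair forward for the remaining 7 months: F = S·e^((r − q)·T), (r − q) = 0.0301 − 0.0476 = -0.0175
F = 648.67 · e^(-0.0175 × 7/12) = 648.67 × 0.989844 = 642.0821
Value of long forward = (F − K)·e^(−rT) = (642.0821 − 612.78) · e^(−0.0301·7/12)
= 29.3021 × 0.982595 = 28.79

$28.79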